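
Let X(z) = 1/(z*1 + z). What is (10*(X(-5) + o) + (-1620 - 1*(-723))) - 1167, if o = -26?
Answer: -2325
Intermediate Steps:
X(z) = 1/(2*z) (X(z) = 1/(z + z) = 1/(2*z))
(10*(X(-5) + o) + (-1620 - 1*(-723))) - 1167 = (10*((½)/(-5) - 26) + (-1620 - 1*(-723))) - 1167 = (10*((½)*(-⅕) - 26) + (-1620 + 723)) - 1167 = (10*(-⅒ - 26) - 897) - 1167 = (10*(-261/10) - 897) - 1167 = (-261 - 897) - 1167 = -1158 - 1167 = -2325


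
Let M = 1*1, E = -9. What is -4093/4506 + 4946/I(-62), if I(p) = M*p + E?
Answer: -22577279/319926 ≈ -70.570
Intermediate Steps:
M = 1
I(p) = -9 + p (I(p) = 1*p - 9 = p - 9 = -9 + p)
-4093/4506 + 4946/I(-62) = -4093/4506 + 4946/(-9 - 62) = -4093*1/4506 + 4946/(-71) = -4093/4506 + 4946*(-1/71) = -4093/4506 - 4946/71 = -22577279/319926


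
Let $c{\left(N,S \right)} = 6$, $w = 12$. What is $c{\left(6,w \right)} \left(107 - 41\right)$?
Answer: $396$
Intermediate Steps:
$c{\left(6,w \right)} \left(107 - 41\right) = 6 \left(107 - 41\right) = 6 \cdot 66 = 396$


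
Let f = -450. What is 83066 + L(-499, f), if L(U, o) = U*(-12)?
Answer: 89054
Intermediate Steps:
L(U, o) = -12*U
83066 + L(-499, f) = 83066 - 12*(-499) = 83066 + 5988 = 89054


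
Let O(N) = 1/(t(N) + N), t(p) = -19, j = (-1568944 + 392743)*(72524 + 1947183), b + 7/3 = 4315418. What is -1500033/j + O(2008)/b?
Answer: 110065824562660/174277559741348143431 ≈ 6.3155e-7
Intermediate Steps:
b = 12946247/3 (b = -7/3 + 4315418 = 12946247/3 ≈ 4.3154e+6)
j = -2375581393107 (j = -1176201*2019707 = -2375581393107)
O(N) = 1/(-19 + N)
-1500033/j + O(2008)/b = -1500033/(-2375581393107) + 1/((-19 + 2008)*(12946247/3)) = -1500033*(-1/2375581393107) + (3/12946247)/1989 = 500011/791860464369 + (1/1989)*(3/12946247) = 500011/791860464369 + 1/8583361761 = 110065824562660/174277559741348143431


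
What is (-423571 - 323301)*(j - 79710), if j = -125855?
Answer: 153530742680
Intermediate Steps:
(-423571 - 323301)*(j - 79710) = (-423571 - 323301)*(-125855 - 79710) = -746872*(-205565) = 153530742680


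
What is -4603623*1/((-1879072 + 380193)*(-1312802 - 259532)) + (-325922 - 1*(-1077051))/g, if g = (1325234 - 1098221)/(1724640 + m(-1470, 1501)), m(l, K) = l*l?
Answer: 73959564645114327013577/5752798467563426 ≈ 1.2856e+7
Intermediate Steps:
m(l, K) = l²
g = 2441/41780 (g = (1325234 - 1098221)/(1724640 + (-1470)²) = 227013/(1724640 + 2160900) = 227013/3885540 = 227013*(1/3885540) = 2441/41780 ≈ 0.058425)
-4603623*1/((-1879072 + 380193)*(-1312802 - 259532)) + (-325922 - 1*(-1077051))/g = -4603623*1/((-1879072 + 380193)*(-1312802 - 259532)) + (-325922 - 1*(-1077051))/(2441/41780) = -4603623/((-1572334*(-1498879))) + (-325922 + 1077051)*(41780/2441) = -4603623/2356738413586 + 751129*(41780/2441) = -4603623*1/2356738413586 + 31382169620/2441 = -4603623/2356738413586 + 31382169620/2441 = 73959564645114327013577/5752798467563426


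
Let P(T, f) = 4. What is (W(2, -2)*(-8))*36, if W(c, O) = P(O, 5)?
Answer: -1152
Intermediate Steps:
W(c, O) = 4
(W(2, -2)*(-8))*36 = (4*(-8))*36 = -32*36 = -1152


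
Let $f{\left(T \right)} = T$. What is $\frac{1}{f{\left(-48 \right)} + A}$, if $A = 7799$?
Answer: $\frac{1}{7751} \approx 0.00012902$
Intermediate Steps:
$\frac{1}{f{\left(-48 \right)} + A} = \frac{1}{-48 + 7799} = \frac{1}{7751}$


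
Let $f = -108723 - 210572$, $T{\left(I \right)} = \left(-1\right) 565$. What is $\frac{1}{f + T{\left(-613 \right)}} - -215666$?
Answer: $\frac{68982926759}{319860} \approx 2.1567 \cdot 10^{5}$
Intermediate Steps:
$T{\left(I \right)} = -565$
$f = -319295$ ($f = -108723 - 210572 = -319295$)
$\frac{1}{f + T{\left(-613 \right)}} - -215666 = \frac{1}{-319295 - 565} - -215666 = \frac{1}{-319860} + 215666 = - \frac{1}{319860} + 215666 = \frac{68982926759}{319860}$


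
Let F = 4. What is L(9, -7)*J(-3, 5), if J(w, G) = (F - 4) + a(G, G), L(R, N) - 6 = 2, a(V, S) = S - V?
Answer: 0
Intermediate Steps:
L(R, N) = 8 (L(R, N) = 6 + 2 = 8)
J(w, G) = 0 (J(w, G) = (4 - 4) + (G - G) = 0 + 0 = 0)
L(9, -7)*J(-3, 5) = 8*0 = 0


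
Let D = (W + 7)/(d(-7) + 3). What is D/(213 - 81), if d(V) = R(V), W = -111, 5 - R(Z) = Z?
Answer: -26/495 ≈ -0.052525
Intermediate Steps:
R(Z) = 5 - Z
d(V) = 5 - V
D = -104/15 (D = (-111 + 7)/((5 - 1*(-7)) + 3) = -104/((5 + 7) + 3) = -104/(12 + 3) = -104/15 ≈ -6.9333)
D/(213 - 81) = -104/15/(213 - 81) = -104/15/132 = (1/132)*(-104/15) = -26/495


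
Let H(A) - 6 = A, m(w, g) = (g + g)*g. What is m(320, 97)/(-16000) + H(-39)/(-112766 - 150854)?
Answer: -124006829/105448000 ≈ -1.1760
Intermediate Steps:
m(w, g) = 2*g² (m(w, g) = (2*g)*g = 2*g²)
H(A) = 6 + A
m(320, 97)/(-16000) + H(-39)/(-112766 - 150854) = (2*97²)/(-16000) + (6 - 39)/(-112766 - 150854) = (2*9409)*(-1/16000) - 33/(-263620) = 18818*(-1/16000) - 33*(-1/263620) = -9409/8000 + 33/263620 = -124006829/105448000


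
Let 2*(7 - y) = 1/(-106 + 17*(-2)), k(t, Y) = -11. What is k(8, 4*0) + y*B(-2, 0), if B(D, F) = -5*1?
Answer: -2577/56 ≈ -46.018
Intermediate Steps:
B(D, F) = -5
y = 1961/280 (y = 7 - 1/(2*(-106 + 17*(-2))) = 7 - 1/(2*(-106 - 34)) = 7 - ½/(-140) = 7 - ½*(-1/140) = 7 + 1/280 = 1961/280 ≈ 7.0036)
k(8, 4*0) + y*B(-2, 0) = -11 + (1961/280)*(-5) = -11 - 1961/56 = -2577/56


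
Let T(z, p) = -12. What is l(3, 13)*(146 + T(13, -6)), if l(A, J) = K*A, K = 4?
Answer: 1608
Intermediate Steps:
l(A, J) = 4*A
l(3, 13)*(146 + T(13, -6)) = (4*3)*(146 - 12) = 12*134 = 1608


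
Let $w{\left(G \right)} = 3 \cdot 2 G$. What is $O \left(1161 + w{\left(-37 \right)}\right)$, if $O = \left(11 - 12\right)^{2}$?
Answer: $939$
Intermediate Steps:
$O = 1$ ($O = \left(-1\right)^{2} = 1$)
$w{\left(G \right)} = 6 G$
$O \left(1161 + w{\left(-37 \right)}\right) = 1 \left(1161 + 6 \left(-37\right)\right) = 1 \left(1161 - 222\right) = 1 \cdot 939 = 939$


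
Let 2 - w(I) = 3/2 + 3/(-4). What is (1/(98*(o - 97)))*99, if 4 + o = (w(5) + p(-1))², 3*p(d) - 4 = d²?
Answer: -7128/652631 ≈ -0.010922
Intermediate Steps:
p(d) = 4/3 + d²/3
w(I) = 5/4 (w(I) = 2 - (3/2 + 3/(-4)) = 2 - (3*(½) + 3*(-¼)) = 2 - (3/2 - ¾) = 2 - 1*¾ = 2 - ¾ = 5/4)
o = 649/144 (o = -4 + (5/4 + (4/3 + (⅓)*(-1)²))² = -4 + (5/4 + (4/3 + (⅓)*1))² = -4 + (5/4 + (4/3 + ⅓))² = -4 + (5/4 + 5/3)² = -4 + (35/12)² = -4 + 1225/144 = 649/144 ≈ 4.5069)
(1/(98*(o - 97)))*99 = (1/(98*(649/144 - 97)))*99 = (1/(98*(-13319/144)))*99 = ((1/98)*(-144/13319))*99 = -72/652631*99 = -7128/652631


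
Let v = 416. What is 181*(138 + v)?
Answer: 100274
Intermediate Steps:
181*(138 + v) = 181*(138 + 416) = 181*554 = 100274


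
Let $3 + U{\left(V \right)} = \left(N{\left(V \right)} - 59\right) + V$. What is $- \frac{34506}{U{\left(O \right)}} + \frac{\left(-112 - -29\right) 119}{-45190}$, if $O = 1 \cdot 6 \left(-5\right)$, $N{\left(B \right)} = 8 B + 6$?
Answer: $\frac{781273021}{7365970} \approx 106.07$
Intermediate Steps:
$N{\left(B \right)} = 6 + 8 B$
$O = -30$ ($O = 6 \left(-5\right) = -30$)
$U{\left(V \right)} = -56 + 9 V$ ($U{\left(V \right)} = -3 + \left(\left(\left(6 + 8 V\right) - 59\right) + V\right) = -3 + \left(\left(-53 + 8 V\right) + V\right) = -3 + \left(-53 + 9 V\right) = -56 + 9 V$)
$- \frac{34506}{U{\left(O \right)}} + \frac{\left(-112 - -29\right) 119}{-45190} = - \frac{34506}{-56 + 9 \left(-30\right)} + \frac{\left(-112 - -29\right) 119}{-45190} = - \frac{34506}{-56 - 270} + \left(-112 + 29\right) 119 \left(- \frac{1}{45190}\right) = - \frac{34506}{-326} + \left(-83\right) 119 \left(- \frac{1}{45190}\right) = \left(-34506\right) \left(- \frac{1}{326}\right) - - \frac{9877}{45190} = \frac{17253}{163} + \frac{9877}{45190} = \frac{781273021}{7365970}$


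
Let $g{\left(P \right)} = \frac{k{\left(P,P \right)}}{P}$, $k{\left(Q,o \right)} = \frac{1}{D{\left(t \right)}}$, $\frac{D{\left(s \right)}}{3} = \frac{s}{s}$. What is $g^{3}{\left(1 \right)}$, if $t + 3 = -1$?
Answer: $\frac{1}{27} \approx 0.037037$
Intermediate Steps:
$t = -4$ ($t = -3 - 1 = -4$)
$D{\left(s \right)} = 3$ ($D{\left(s \right)} = 3 \frac{s}{s} = 3 \cdot 1 = 3$)
$k{\left(Q,o \right)} = \frac{1}{3}$
$g{\left(P \right)} = \frac{1}{3 P}$
$g^{3}{\left(1 \right)} = \left(\frac{1}{3 \cdot 1}\right)^{3} = \left(\frac{1}{3} \cdot 1\right)^{3} = \left(\frac{1}{3}\right)^{3} = \frac{1}{27}$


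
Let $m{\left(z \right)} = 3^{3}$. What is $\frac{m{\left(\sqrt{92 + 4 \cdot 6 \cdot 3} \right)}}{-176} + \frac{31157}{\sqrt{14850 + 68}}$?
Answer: $- \frac{27}{176} + \frac{31157 \sqrt{14918}}{14918} \approx 254.94$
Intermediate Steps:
$m{\left(z \right)} = 27$
$\frac{m{\left(\sqrt{92 + 4 \cdot 6 \cdot 3} \right)}}{-176} + \frac{31157}{\sqrt{14850 + 68}} = \frac{27}{-176} + \frac{31157}{\sqrt{14850 + 68}} = 27 \left(- \frac{1}{176}\right) + \frac{31157}{\sqrt{14918}} = - \frac{27}{176} + 31157 \frac{\sqrt{14918}}{14918} = - \frac{27}{176} + \frac{31157 \sqrt{14918}}{14918}$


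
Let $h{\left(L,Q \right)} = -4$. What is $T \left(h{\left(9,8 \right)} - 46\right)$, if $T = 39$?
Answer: $-1950$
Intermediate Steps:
$T \left(h{\left(9,8 \right)} - 46\right) = 39 \left(-4 - 46\right) = 39 \left(-50\right) = -1950$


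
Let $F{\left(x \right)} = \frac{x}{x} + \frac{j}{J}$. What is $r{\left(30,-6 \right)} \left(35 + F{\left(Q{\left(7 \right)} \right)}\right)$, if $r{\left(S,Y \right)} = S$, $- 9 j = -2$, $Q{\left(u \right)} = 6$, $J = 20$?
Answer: $\frac{3241}{3} \approx 1080.3$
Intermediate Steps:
$j = \frac{2}{9}$ ($j = \left(- \frac{1}{9}\right) \left(-2\right) = \frac{2}{9} \approx 0.22222$)
$F{\left(x \right)} = \frac{91}{90}$ ($F{\left(x \right)} = \frac{x}{x} + \frac{2}{9 \cdot 20} = 1 + \frac{2}{9} \cdot \frac{1}{20} = 1 + \frac{1}{90} = \frac{91}{90}$)
$r{\left(30,-6 \right)} \left(35 + F{\left(Q{\left(7 \right)} \right)}\right) = 30 \left(35 + \frac{91}{90}\right) = 30 \cdot \frac{3241}{90} = \frac{3241}{3}$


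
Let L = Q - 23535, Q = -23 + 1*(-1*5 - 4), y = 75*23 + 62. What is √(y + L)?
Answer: 66*I*√5 ≈ 147.58*I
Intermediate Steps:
y = 1787 (y = 1725 + 62 = 1787)
Q = -32 (Q = -23 + 1*(-5 - 4) = -23 + 1*(-9) = -23 - 9 = -32)
L = -23567 (L = -32 - 23535 = -23567)
√(y + L) = √(1787 - 23567) = √(-21780) = 66*I*√5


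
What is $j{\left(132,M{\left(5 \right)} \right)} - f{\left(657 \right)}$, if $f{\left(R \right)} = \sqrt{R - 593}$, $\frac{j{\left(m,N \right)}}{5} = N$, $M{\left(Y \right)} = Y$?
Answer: $17$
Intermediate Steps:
$j{\left(m,N \right)} = 5 N$
$f{\left(R \right)} = \sqrt{-593 + R}$
$j{\left(132,M{\left(5 \right)} \right)} - f{\left(657 \right)} = 5 \cdot 5 - \sqrt{-593 + 657} = 25 - \sqrt{64} = 25 - 8 = 17$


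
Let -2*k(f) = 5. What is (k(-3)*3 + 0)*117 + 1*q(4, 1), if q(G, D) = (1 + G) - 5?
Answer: -1755/2 ≈ -877.50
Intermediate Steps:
q(G, D) = -4 + G
k(f) = -5/2 (k(f) = -1/2*5 = -5/2)
(k(-3)*3 + 0)*117 + 1*q(4, 1) = (-5/2*3 + 0)*117 + 1*(-4 + 4) = (-15/2 + 0)*117 + 1*0 = -15/2*117 + 0 = -1755/2 + 0 = -1755/2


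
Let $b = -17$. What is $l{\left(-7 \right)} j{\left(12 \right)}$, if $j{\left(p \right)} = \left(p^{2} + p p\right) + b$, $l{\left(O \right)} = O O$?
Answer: $13279$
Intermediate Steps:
$l{\left(O \right)} = O^{2}$
$j{\left(p \right)} = -17 + 2 p^{2}$ ($j{\left(p \right)} = \left(p^{2} + p p\right) - 17 = \left(p^{2} + p^{2}\right) - 17 = 2 p^{2} - 17 = -17 + 2 p^{2}$)
$l{\left(-7 \right)} j{\left(12 \right)} = \left(-7\right)^{2} \left(-17 + 2 \cdot 12^{2}\right) = 49 \left(-17 + 2 \cdot 144\right) = 49 \left(-17 + 288\right) = 49 \cdot 271 = 13279$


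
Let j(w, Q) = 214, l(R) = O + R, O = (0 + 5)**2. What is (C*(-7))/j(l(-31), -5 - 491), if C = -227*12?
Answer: 9534/107 ≈ 89.103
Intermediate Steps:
O = 25 (O = 5**2 = 25)
l(R) = 25 + R
C = -2724
(C*(-7))/j(l(-31), -5 - 491) = -2724*(-7)/214 = 19068*(1/214) = 9534/107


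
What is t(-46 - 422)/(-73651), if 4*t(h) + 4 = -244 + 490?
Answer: -121/147302 ≈ -0.00082144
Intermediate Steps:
t(h) = 121/2 (t(h) = -1 + (-244 + 490)/4 = -1 + (¼)*246 = -1 + 123/2 = 121/2)
t(-46 - 422)/(-73651) = (121/2)/(-73651) = (121/2)*(-1/73651) = -121/147302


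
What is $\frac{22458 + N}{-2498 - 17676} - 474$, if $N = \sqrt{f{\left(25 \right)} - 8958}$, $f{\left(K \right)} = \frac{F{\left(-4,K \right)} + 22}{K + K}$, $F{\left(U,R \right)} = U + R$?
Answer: $- \frac{4792467}{10087} - \frac{i \sqrt{895714}}{201740} \approx -475.11 - 0.0046913 i$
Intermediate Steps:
$F{\left(U,R \right)} = R + U$
$f{\left(K \right)} = \frac{18 + K}{2 K}$ ($f{\left(K \right)} = \frac{\left(K - 4\right) + 22}{K + K} = \frac{\left(-4 + K\right) + 22}{2 K} = \left(18 + K\right) \frac{1}{2 K} = \frac{18 + K}{2 K}$)
$N = \frac{i \sqrt{895714}}{10}$ ($N = \sqrt{\frac{18 + 25}{2 \cdot 25} - 8958} = \sqrt{\frac{1}{2} \cdot \frac{1}{25} \cdot 43 - 8958} = \sqrt{\frac{43}{50} - 8958} = \sqrt{- \frac{447857}{50}} = \frac{i \sqrt{895714}}{10} \approx 94.642 i$)
$\frac{22458 + N}{-2498 - 17676} - 474 = \frac{22458 + \frac{i \sqrt{895714}}{10}}{-2498 - 17676} - 474 = \frac{22458 + \frac{i \sqrt{895714}}{10}}{-20174} - 474 = \left(22458 + \frac{i \sqrt{895714}}{10}\right) \left(- \frac{1}{20174}\right) - 474 = \left(- \frac{11229}{10087} - \frac{i \sqrt{895714}}{201740}\right) - 474 = - \frac{4792467}{10087} - \frac{i \sqrt{895714}}{201740}$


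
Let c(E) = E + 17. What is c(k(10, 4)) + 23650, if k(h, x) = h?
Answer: 23677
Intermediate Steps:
c(E) = 17 + E
c(k(10, 4)) + 23650 = (17 + 10) + 23650 = 27 + 23650 = 23677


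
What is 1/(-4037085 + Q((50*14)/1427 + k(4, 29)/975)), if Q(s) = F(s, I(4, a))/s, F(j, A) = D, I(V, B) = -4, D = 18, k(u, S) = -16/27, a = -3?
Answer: -9202334/37150266464415 ≈ -2.4771e-7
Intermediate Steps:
k(u, S) = -16/27 (k(u, S) = -16*1/27 = -16/27)
F(j, A) = 18
Q(s) = 18/s
1/(-4037085 + Q((50*14)/1427 + k(4, 29)/975)) = 1/(-4037085 + 18/((50*14)/1427 - 16/27/975)) = 1/(-4037085 + 18/(700*(1/1427) - 16/27*1/975)) = 1/(-4037085 + 18/(700/1427 - 16/26325)) = 1/(-4037085 + 18/(18404668/37565775)) = 1/(-4037085 + 18*(37565775/18404668)) = 1/(-4037085 + 338091975/9202334) = 1/(-37150266464415/9202334) = -9202334/37150266464415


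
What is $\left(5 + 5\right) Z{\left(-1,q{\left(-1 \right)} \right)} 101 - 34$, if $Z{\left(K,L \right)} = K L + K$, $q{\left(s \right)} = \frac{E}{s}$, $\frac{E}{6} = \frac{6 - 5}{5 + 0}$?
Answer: $168$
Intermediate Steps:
$E = \frac{6}{5}$ ($E = 6 \frac{6 - 5}{5 + 0} = 6 \cdot 1 \cdot \frac{1}{5} = 6 \cdot \frac{1}{5} = \frac{6}{5} \approx 1.2$)
$q{\left(s \right)} = \frac{6}{5 s}$
$Z{\left(K,L \right)} = K + K L$
$\left(5 + 5\right) Z{\left(-1,q{\left(-1 \right)} \right)} 101 - 34 = \left(5 + 5\right) \left(- (1 + \frac{6}{5 \left(-1\right)})\right) 101 - 34 = 10 \left(- (1 + \frac{6}{5} \left(-1\right))\right) 101 - 34 = 10 \left(- (1 - \frac{6}{5})\right) 101 - 34 = 10 \left(\left(-1\right) \left(- \frac{1}{5}\right)\right) 101 - 34 = 10 \cdot \frac{1}{5} \cdot 101 - 34 = 2 \cdot 101 - 34 = 202 - 34 = 168$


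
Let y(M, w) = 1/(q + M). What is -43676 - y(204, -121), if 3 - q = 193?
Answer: -611465/14 ≈ -43676.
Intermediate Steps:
q = -190 (q = 3 - 1*193 = 3 - 193 = -190)
y(M, w) = 1/(-190 + M)
-43676 - y(204, -121) = -43676 - 1/(-190 + 204) = -43676 - 1/14 = -611465/14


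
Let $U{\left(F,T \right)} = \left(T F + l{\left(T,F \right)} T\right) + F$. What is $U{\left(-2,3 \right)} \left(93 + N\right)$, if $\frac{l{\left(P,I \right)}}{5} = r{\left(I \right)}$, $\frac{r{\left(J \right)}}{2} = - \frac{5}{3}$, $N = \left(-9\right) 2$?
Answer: $-4350$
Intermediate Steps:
$N = -18$
$r{\left(J \right)} = - \frac{10}{3}$ ($r{\left(J \right)} = 2 \left(- \frac{5}{3}\right) = - \frac{10}{3}$)
$l{\left(P,I \right)} = - \frac{50}{3}$ ($l{\left(P,I \right)} = 5 \left(- \frac{10}{3}\right) = - \frac{50}{3}$)
$U{\left(F,T \right)} = F - \frac{50 T}{3} + F T$ ($U{\left(F,T \right)} = \left(T F - \frac{50 T}{3}\right) + F = \left(F T - \frac{50 T}{3}\right) + F = \left(- \frac{50 T}{3} + F T\right) + F = F - \frac{50 T}{3} + F T$)
$U{\left(-2,3 \right)} \left(93 + N\right) = \left(-2 - 50 - 6\right) \left(93 - 18\right) = \left(-2 - 50 - 6\right) 75 = \left(-58\right) 75 = -4350$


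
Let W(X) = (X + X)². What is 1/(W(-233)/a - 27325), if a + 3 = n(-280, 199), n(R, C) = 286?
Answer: -283/7515819 ≈ -3.7654e-5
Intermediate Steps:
W(X) = 4*X² (W(X) = (2*X)² = 4*X²)
a = 283 (a = -3 + 286 = 283)
1/(W(-233)/a - 27325) = 1/((4*(-233)²)/283 - 27325) = 1/((4*54289)*(1/283) - 27325) = 1/(217156*(1/283) - 27325) = 1/(217156/283 - 27325) = 1/(-7515819/283) = -283/7515819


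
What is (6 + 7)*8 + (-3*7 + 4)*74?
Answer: -1154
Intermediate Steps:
(6 + 7)*8 + (-3*7 + 4)*74 = 13*8 + (-21 + 4)*74 = 104 - 17*74 = 104 - 1258 = -1154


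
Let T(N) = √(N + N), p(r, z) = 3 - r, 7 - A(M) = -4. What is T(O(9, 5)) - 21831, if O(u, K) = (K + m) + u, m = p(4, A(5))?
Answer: -21831 + √26 ≈ -21826.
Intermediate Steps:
A(M) = 11 (A(M) = 7 - 1*(-4) = 7 + 4 = 11)
m = -1 (m = 3 - 1*4 = 3 - 4 = -1)
O(u, K) = -1 + K + u (O(u, K) = (K - 1) + u = (-1 + K) + u = -1 + K + u)
T(N) = √2*√N (T(N) = √(2*N) = √2*√N)
T(O(9, 5)) - 21831 = √2*√(-1 + 5 + 9) - 21831 = √2*√13 - 21831 = √26 - 21831 = -21831 + √26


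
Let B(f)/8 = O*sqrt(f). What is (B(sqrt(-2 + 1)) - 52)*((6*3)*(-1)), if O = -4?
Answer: 936 + 576*sqrt(I) ≈ 1343.3 + 407.29*I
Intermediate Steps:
B(f) = -32*sqrt(f) (B(f) = 8*(-4*sqrt(f)) = -32*sqrt(f))
(B(sqrt(-2 + 1)) - 52)*((6*3)*(-1)) = (-32*(-2 + 1)**(1/4) - 52)*((6*3)*(-1)) = (-32*(-1)**(1/4) - 52)*(18*(-1)) = (-32*sqrt(I) - 52)*(-18) = (-52 - 32*sqrt(I))*(-18) = 936 + 576*sqrt(I)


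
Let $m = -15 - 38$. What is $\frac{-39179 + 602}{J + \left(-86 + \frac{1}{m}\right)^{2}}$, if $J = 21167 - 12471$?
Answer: $- \frac{36120931}{15070515} \approx -2.3968$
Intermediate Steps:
$m = -53$ ($m = -15 - 38 = -53$)
$J = 8696$
$\frac{-39179 + 602}{J + \left(-86 + \frac{1}{m}\right)^{2}} = \frac{-39179 + 602}{8696 + \left(-86 + \frac{1}{-53}\right)^{2}} = - \frac{38577}{8696 + \left(-86 - \frac{1}{53}\right)^{2}} = - \frac{38577}{8696 + \left(- \frac{4559}{53}\right)^{2}} = - \frac{38577}{8696 + \frac{20784481}{2809}} = - \frac{38577}{\frac{45211545}{2809}} = \left(-38577\right) \frac{2809}{45211545} = - \frac{36120931}{15070515}$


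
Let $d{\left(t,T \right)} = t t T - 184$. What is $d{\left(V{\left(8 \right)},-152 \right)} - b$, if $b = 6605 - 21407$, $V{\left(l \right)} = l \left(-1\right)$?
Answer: $4890$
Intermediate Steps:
$V{\left(l \right)} = - l$
$d{\left(t,T \right)} = -184 + T t^{2}$ ($d{\left(t,T \right)} = t^{2} T - 184 = T t^{2} - 184 = -184 + T t^{2}$)
$b = -14802$
$d{\left(V{\left(8 \right)},-152 \right)} - b = \left(-184 - 152 \left(\left(-1\right) 8\right)^{2}\right) - -14802 = \left(-184 - 152 \left(-8\right)^{2}\right) + 14802 = \left(-184 - 9728\right) + 14802 = -9912 + 14802 = 4890$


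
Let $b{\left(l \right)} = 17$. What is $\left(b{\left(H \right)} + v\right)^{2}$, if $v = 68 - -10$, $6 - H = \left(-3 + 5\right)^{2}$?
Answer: $9025$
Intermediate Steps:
$H = 2$ ($H = 6 - \left(-3 + 5\right)^{2} = 6 - 2^{2} = 6 - 4 = 2$)
$v = 78$ ($v = 68 + 10 = 78$)
$\left(b{\left(H \right)} + v\right)^{2} = \left(17 + 78\right)^{2} = 95^{2} = 9025$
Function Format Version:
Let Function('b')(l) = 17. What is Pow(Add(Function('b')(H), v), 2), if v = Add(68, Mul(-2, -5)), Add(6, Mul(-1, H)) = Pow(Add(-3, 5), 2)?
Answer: 9025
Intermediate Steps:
H = 2 (H = Add(6, Mul(-1, Pow(Add(-3, 5), 2))) = Add(6, Mul(-1, Pow(2, 2))) = Add(6, Mul(-1, 4)) = Add(6, -4) = 2)
v = 78 (v = Add(68, 10) = 78)
Pow(Add(Function('b')(H), v), 2) = Pow(Add(17, 78), 2) = Pow(95, 2) = 9025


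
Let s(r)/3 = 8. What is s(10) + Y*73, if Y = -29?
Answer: -2093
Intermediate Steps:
s(r) = 24 (s(r) = 3*8 = 24)
s(10) + Y*73 = 24 - 29*73 = 24 - 2117 = -2093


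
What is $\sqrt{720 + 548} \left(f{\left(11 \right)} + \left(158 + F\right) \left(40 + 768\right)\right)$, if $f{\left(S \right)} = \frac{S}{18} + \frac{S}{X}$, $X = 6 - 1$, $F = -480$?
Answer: $- \frac{23415587 \sqrt{317}}{45} \approx -9.2645 \cdot 10^{6}$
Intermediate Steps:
$X = 5$
$f{\left(S \right)} = \frac{23 S}{90}$ ($f{\left(S \right)} = \frac{S}{18} + \frac{S}{5} = \frac{23 S}{90}$)
$\sqrt{720 + 548} \left(f{\left(11 \right)} + \left(158 + F\right) \left(40 + 768\right)\right) = \sqrt{720 + 548} \left(\frac{23}{90} \cdot 11 + \left(158 - 480\right) \left(40 + 768\right)\right) = \sqrt{1268} \left(\frac{253}{90} - 260176\right) = 2 \sqrt{317} \left(\frac{253}{90} - 260176\right) = 2 \sqrt{317} \left(- \frac{23415587}{90}\right) = - \frac{23415587 \sqrt{317}}{45}$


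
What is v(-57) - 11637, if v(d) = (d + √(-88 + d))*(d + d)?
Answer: -5139 - 114*I*√145 ≈ -5139.0 - 1372.7*I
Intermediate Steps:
v(d) = 2*d*(d + √(-88 + d)) (v(d) = (d + √(-88 + d))*(2*d) = 2*d*(d + √(-88 + d)))
v(-57) - 11637 = 2*(-57)*(-57 + √(-88 - 57)) - 11637 = 2*(-57)*(-57 + √(-145)) - 11637 = 2*(-57)*(-57 + I*√145) - 11637 = (6498 - 114*I*√145) - 11637 = -5139 - 114*I*√145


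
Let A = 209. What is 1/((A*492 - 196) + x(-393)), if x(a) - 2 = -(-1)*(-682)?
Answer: 1/101952 ≈ 9.8085e-6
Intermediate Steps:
x(a) = -680 (x(a) = 2 - (-1)*(-682) = 2 - 1*682 = 2 - 682 = -680)
1/((A*492 - 196) + x(-393)) = 1/((209*492 - 196) - 680) = 1/((102828 - 196) - 680) = 1/(102632 - 680) = 1/101952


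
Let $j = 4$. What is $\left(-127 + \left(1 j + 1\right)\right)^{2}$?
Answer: $14884$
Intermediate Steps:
$\left(-127 + \left(1 j + 1\right)\right)^{2} = \left(-127 + \left(1 \cdot 4 + 1\right)\right)^{2} = \left(-127 + \left(4 + 1\right)\right)^{2} = \left(-127 + 5\right)^{2} = \left(-122\right)^{2} = 14884$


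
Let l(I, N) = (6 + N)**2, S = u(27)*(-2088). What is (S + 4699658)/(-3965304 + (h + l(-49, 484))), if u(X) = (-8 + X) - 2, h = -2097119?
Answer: -4664162/5822323 ≈ -0.80108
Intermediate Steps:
u(X) = -10 + X
S = -35496 (S = (-10 + 27)*(-2088) = 17*(-2088) = -35496)
(S + 4699658)/(-3965304 + (h + l(-49, 484))) = (-35496 + 4699658)/(-3965304 + (-2097119 + (6 + 484)**2)) = 4664162/(-3965304 + (-2097119 + 490**2)) = 4664162/(-3965304 + (-2097119 + 240100)) = 4664162/(-3965304 - 1857019) = 4664162/(-5822323) = 4664162*(-1/5822323) = -4664162/5822323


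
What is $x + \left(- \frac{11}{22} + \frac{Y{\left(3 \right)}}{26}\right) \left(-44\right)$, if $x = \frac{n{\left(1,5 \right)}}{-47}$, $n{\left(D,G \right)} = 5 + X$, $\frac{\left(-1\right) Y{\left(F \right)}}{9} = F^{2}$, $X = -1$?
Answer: $\frac{97144}{611} \approx 158.99$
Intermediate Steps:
$Y{\left(F \right)} = - 9 F^{2}$
$n{\left(D,G \right)} = 4$ ($n{\left(D,G \right)} = 5 - 1 = 4$)
$x = - \frac{4}{47}$ ($x = \frac{4}{-47} = 4 \left(- \frac{1}{47}\right) = - \frac{4}{47} \approx -0.085106$)
$x + \left(- \frac{11}{22} + \frac{Y{\left(3 \right)}}{26}\right) \left(-44\right) = - \frac{4}{47} + \left(- \frac{11}{22} + \frac{\left(-9\right) 3^{2}}{26}\right) \left(-44\right) = - \frac{4}{47} + \left(\left(-11\right) \frac{1}{22} + \left(-9\right) 9 \cdot \frac{1}{26}\right) \left(-44\right) = - \frac{4}{47} + \left(- \frac{1}{2} - \frac{81}{26}\right) \left(-44\right) = - \frac{4}{47} - - \frac{2068}{13} = - \frac{4}{47} + \frac{2068}{13} = \frac{97144}{611}$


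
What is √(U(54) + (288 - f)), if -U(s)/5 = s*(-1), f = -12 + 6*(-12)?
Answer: √642 ≈ 25.338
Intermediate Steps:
f = -84 (f = -12 - 72 = -84)
U(s) = 5*s (U(s) = -5*s*(-1) = -(-5)*s = 5*s)
√(U(54) + (288 - f)) = √(5*54 + (288 - 1*(-84))) = √(270 + (288 + 84)) = √(270 + 372) = √642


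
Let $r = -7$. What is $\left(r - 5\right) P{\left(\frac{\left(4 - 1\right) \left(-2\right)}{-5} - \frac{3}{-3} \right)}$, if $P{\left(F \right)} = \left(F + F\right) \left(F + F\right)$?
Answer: $- \frac{5808}{25} \approx -232.32$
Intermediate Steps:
$P{\left(F \right)} = 4 F^{2}$ ($P{\left(F \right)} = 2 F 2 F = 4 F^{2}$)
$\left(r - 5\right) P{\left(\frac{\left(4 - 1\right) \left(-2\right)}{-5} - \frac{3}{-3} \right)} = \left(-7 - 5\right) 4 \left(\frac{\left(4 - 1\right) \left(-2\right)}{-5} - \frac{3}{-3}\right)^{2} = - 12 \cdot 4 \left(\left(4 - 1\right) \left(-2\right) \left(- \frac{1}{5}\right) - -1\right)^{2} = - 12 \cdot 4 \left(3 \left(-2\right) \left(- \frac{1}{5}\right) + 1\right)^{2} = - 12 \cdot 4 \left(\left(-6\right) \left(- \frac{1}{5}\right) + 1\right)^{2} = - 12 \cdot 4 \left(\frac{6}{5} + 1\right)^{2} = - 12 \cdot 4 \left(\frac{11}{5}\right)^{2} = - 12 \cdot 4 \cdot \frac{121}{25} = \left(-12\right) \frac{484}{25} = - \frac{5808}{25}$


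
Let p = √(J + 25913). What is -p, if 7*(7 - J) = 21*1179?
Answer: -3*√2487 ≈ -149.61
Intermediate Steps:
J = -3530 (J = 7 - 3*1179 = 7 - ⅐*24759 = 7 - 3537 = -3530)
p = 3*√2487 (p = √(-3530 + 25913) = √22383 = 3*√2487 ≈ 149.61)
-p = -3*√2487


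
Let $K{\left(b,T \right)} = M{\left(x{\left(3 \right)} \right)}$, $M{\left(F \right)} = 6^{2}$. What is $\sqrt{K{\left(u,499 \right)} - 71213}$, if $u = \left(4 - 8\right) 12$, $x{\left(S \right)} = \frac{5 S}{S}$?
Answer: $i \sqrt{71177} \approx 266.79 i$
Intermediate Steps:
$x{\left(S \right)} = 5$
$u = -48$ ($u = \left(-4\right) 12 = -48$)
$M{\left(F \right)} = 36$
$K{\left(b,T \right)} = 36$
$\sqrt{K{\left(u,499 \right)} - 71213} = \sqrt{36 - 71213} = \sqrt{-71177} = i \sqrt{71177}$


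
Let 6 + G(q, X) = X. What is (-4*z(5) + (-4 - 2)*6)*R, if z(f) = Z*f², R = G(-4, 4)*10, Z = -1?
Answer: -1280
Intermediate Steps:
G(q, X) = -6 + X
R = -20 (R = (-6 + 4)*10 = -2*10 = -20)
z(f) = -f²
(-4*z(5) + (-4 - 2)*6)*R = (-(-4)*5² + (-4 - 2)*6)*(-20) = (-(-4)*25 - 6*6)*(-20) = (-4*(-25) - 36)*(-20) = (100 - 36)*(-20) = 64*(-20) = -1280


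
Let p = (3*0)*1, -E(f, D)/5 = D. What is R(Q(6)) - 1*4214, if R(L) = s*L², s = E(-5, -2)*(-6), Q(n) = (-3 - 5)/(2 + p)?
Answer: -5174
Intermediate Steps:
E(f, D) = -5*D
p = 0 (p = 0*1 = 0)
Q(n) = -4 (Q(n) = (-3 - 5)/(2 + 0) = -8/2 = -8*½ = -4)
s = -60 (s = -5*(-2)*(-6) = 10*(-6) = -60)
R(L) = -60*L²
R(Q(6)) - 1*4214 = -60*(-4)² - 1*4214 = -60*16 - 4214 = -960 - 4214 = -5174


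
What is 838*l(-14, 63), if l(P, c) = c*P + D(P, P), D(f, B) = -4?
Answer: -742468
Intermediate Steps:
l(P, c) = -4 + P*c (l(P, c) = c*P - 4 = P*c - 4 = -4 + P*c)
838*l(-14, 63) = 838*(-4 - 14*63) = 838*(-4 - 882) = 838*(-886) = -742468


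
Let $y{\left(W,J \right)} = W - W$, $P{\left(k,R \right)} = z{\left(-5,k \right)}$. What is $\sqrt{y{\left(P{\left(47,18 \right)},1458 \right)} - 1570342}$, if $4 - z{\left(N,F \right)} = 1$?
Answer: $i \sqrt{1570342} \approx 1253.1 i$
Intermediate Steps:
$z{\left(N,F \right)} = 3$ ($z{\left(N,F \right)} = 4 - 1 = 3$)
$P{\left(k,R \right)} = 3$
$y{\left(W,J \right)} = 0$
$\sqrt{y{\left(P{\left(47,18 \right)},1458 \right)} - 1570342} = \sqrt{0 - 1570342} = \sqrt{-1570342} = i \sqrt{1570342}$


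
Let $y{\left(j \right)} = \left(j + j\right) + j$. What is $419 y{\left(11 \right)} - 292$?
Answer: $13535$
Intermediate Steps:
$y{\left(j \right)} = 3 j$ ($y{\left(j \right)} = 2 j + j = 3 j$)
$419 y{\left(11 \right)} - 292 = 419 \cdot 3 \cdot 11 - 292 = 419 \cdot 33 - 292 = 13827 - 292 = 13535$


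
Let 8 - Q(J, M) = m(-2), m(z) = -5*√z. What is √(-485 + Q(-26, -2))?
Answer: √(-477 + 5*I*√2) ≈ 0.1619 + 21.841*I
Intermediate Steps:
Q(J, M) = 8 + 5*I*√2 (Q(J, M) = 8 - (-5)*√(-2) = 8 - (-5)*I*√2 = 8 + 5*I*√2)
√(-485 + Q(-26, -2)) = √(-485 + (8 + 5*I*√2)) = √(-477 + 5*I*√2)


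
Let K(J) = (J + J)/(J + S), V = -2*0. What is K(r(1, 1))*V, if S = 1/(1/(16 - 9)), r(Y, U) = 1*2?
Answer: 0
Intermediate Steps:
r(Y, U) = 2
S = 7 (S = 1/(1/7) = 7)
V = 0
K(J) = 2*J/(7 + J) (K(J) = (J + J)/(J + 7) = (2*J)/(7 + J) = 2*J/(7 + J))
K(r(1, 1))*V = (2*2/(7 + 2))*0 = (2*2/9)*0 = (2*2*(1/9))*0 = (4/9)*0 = 0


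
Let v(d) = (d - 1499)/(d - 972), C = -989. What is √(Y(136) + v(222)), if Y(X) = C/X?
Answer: I*√144859890/5100 ≈ 2.36*I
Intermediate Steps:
Y(X) = -989/X
v(d) = (-1499 + d)/(-972 + d)
√(Y(136) + v(222)) = √(-989/136 + (-1499 + 222)/(-972 + 222)) = √(-989*1/136 - 1277/(-750)) = √(-989/136 - 1/750*(-1277)) = √(-989/136 + 1277/750) = √(-284039/51000) = I*√144859890/5100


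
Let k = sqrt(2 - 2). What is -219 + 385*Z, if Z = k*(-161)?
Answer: -219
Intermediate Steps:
k = 0 (k = sqrt(0) = 0)
Z = 0 (Z = 0*(-161) = 0)
-219 + 385*Z = -219 + 385*0 = -219 + 0 = -219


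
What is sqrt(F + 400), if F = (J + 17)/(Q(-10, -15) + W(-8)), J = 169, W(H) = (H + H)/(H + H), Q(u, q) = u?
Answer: sqrt(3414)/3 ≈ 19.476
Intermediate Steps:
W(H) = 1 (W(H) = (2*H)/((2*H)) = (2*H)*(1/(2*H)) = 1)
F = -62/3 (F = (169 + 17)/(-10 + 1) = 186/(-9) = 186*(-1/9) = -62/3 ≈ -20.667)
sqrt(F + 400) = sqrt(-62/3 + 400) = sqrt(1138/3) = sqrt(3414)/3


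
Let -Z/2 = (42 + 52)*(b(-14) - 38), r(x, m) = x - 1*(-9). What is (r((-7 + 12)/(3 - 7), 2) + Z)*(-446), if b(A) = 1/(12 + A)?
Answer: -6463209/2 ≈ -3.2316e+6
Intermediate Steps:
r(x, m) = 9 + x (r(x, m) = x + 9 = 9 + x)
Z = 7238 (Z = -2*(42 + 52)*(1/(12 - 14) - 38) = -188*(1/(-2) - 38) = -188*(-½ - 38) = -188*(-77)/2 = -2*(-3619) = 7238)
(r((-7 + 12)/(3 - 7), 2) + Z)*(-446) = ((9 + (-7 + 12)/(3 - 7)) + 7238)*(-446) = ((9 + 5/(-4)) + 7238)*(-446) = ((9 + 5*(-¼)) + 7238)*(-446) = ((9 - 5/4) + 7238)*(-446) = (31/4 + 7238)*(-446) = (28983/4)*(-446) = -6463209/2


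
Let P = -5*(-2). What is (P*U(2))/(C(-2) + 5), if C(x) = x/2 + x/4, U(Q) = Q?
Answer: 40/7 ≈ 5.7143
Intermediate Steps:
C(x) = 3*x/4 (C(x) = x*(1/2) + x*(1/4) = x/2 + x/4 = 3*x/4)
P = 10
(P*U(2))/(C(-2) + 5) = (10*2)/((3/4)*(-2) + 5) = 20/(-3/2 + 5) = 20/(7/2) = 20*(2/7) = 40/7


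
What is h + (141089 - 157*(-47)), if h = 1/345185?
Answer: 51248926581/345185 ≈ 1.4847e+5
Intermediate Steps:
h = 1/345185 ≈ 2.8970e-6
h + (141089 - 157*(-47)) = 1/345185 + (141089 - 157*(-47)) = 1/345185 + (141089 - 1*(-7379)) = 1/345185 + (141089 + 7379) = 1/345185 + 148468 = 51248926581/345185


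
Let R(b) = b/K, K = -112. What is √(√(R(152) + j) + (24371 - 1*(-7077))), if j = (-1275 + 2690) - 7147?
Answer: √(6163808 + 14*I*√1123738)/14 ≈ 177.34 + 0.21349*I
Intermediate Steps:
R(b) = -b/112 (R(b) = b/(-112) = b*(-1/112) = -b/112)
j = -5732 (j = 1415 - 7147 = -5732)
√(√(R(152) + j) + (24371 - 1*(-7077))) = √(√(-1/112*152 - 5732) + (24371 - 1*(-7077))) = √(√(-19/14 - 5732) + (24371 + 7077)) = √(√(-80267/14) + 31448) = √(I*√1123738/14 + 31448) = √(31448 + I*√1123738/14)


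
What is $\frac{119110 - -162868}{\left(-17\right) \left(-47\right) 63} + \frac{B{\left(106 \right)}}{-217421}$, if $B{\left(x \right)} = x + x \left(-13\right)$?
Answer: $\frac{61371967402}{10944320877} \approx 5.6077$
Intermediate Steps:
$B{\left(x \right)} = - 12 x$ ($B{\left(x \right)} = x - 13 x = - 12 x$)
$\frac{119110 - -162868}{\left(-17\right) \left(-47\right) 63} + \frac{B{\left(106 \right)}}{-217421} = \frac{119110 - -162868}{\left(-17\right) \left(-47\right) 63} + \frac{\left(-12\right) 106}{-217421} = \frac{119110 + 162868}{799 \cdot 63} - - \frac{1272}{217421} = \frac{281978}{50337} + \frac{1272}{217421} = \frac{61371967402}{10944320877}$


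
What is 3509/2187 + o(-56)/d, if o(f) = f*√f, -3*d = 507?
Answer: 3509/2187 + 112*I*√14/169 ≈ 1.6045 + 2.4797*I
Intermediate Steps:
d = -169 (d = -⅓*507 = -169)
o(f) = f^(3/2)
3509/2187 + o(-56)/d = 3509/2187 + (-56)^(3/2)/(-169) = 3509*(1/2187) - 112*I*√14*(-1/169) = 3509/2187 + 112*I*√14/169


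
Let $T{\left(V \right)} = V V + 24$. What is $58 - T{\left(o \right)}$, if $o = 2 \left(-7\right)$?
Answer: $-162$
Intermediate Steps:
$o = -14$
$T{\left(V \right)} = 24 + V^{2}$ ($T{\left(V \right)} = V^{2} + 24 = 24 + V^{2}$)
$58 - T{\left(o \right)} = 58 - \left(24 + \left(-14\right)^{2}\right) = 58 - \left(24 + 196\right) = 58 - 220 = -162$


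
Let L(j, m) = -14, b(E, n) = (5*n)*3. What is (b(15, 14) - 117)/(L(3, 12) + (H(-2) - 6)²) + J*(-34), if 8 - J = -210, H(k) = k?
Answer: -370507/50 ≈ -7410.1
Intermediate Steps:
b(E, n) = 15*n
J = 218 (J = 8 - 1*(-210) = 8 + 210 = 218)
(b(15, 14) - 117)/(L(3, 12) + (H(-2) - 6)²) + J*(-34) = (15*14 - 117)/(-14 + (-2 - 6)²) + 218*(-34) = (210 - 117)/(-14 + (-8)²) - 7412 = 93/(-14 + 64) - 7412 = 93/50 - 7412 = -370507/50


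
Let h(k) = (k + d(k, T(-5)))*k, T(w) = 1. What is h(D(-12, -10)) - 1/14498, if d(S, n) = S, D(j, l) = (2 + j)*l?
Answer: 289959999/14498 ≈ 20000.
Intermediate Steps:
D(j, l) = l*(2 + j)
h(k) = 2*k**2 (h(k) = (k + k)*k = (2*k)*k = 2*k**2)
h(D(-12, -10)) - 1/14498 = 2*(-10*(2 - 12))**2 - 1/14498 = 2*(-10*(-10))**2 - 1*1/14498 = 2*100**2 - 1/14498 = 2*10000 - 1/14498 = 20000 - 1/14498 = 289959999/14498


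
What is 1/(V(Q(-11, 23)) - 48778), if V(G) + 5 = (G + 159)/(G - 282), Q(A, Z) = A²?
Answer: -23/1122049 ≈ -2.0498e-5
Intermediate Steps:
V(G) = -5 + (159 + G)/(-282 + G) (V(G) = -5 + (G + 159)/(G - 282) = -5 + (159 + G)/(-282 + G))
1/(V(Q(-11, 23)) - 48778) = 1/((1569 - 4*(-11)²)/(-282 + (-11)²) - 48778) = 1/((1569 - 4*121)/(-282 + 121) - 48778) = 1/((1569 - 484)/(-161) - 48778) = 1/(-1/161*1085 - 48778) = 1/(-155/23 - 48778) = 1/(-1122049/23) = -23/1122049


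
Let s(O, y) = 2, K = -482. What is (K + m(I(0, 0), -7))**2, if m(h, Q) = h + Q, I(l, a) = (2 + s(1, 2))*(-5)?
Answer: 259081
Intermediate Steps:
I(l, a) = -20 (I(l, a) = (2 + 2)*(-5) = 4*(-5) = -20)
m(h, Q) = Q + h
(K + m(I(0, 0), -7))**2 = (-482 + (-7 - 20))**2 = (-482 - 27)**2 = (-509)**2 = 259081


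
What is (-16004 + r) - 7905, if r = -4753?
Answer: -28662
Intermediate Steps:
(-16004 + r) - 7905 = (-16004 - 4753) - 7905 = -20757 - 7905 = -28662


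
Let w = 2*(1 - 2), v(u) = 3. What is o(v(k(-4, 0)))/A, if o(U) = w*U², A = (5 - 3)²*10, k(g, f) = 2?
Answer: -9/20 ≈ -0.45000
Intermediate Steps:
w = -2 (w = 2*(-1) = -2)
A = 40 (A = 2²*10 = 4*10 = 40)
o(U) = -2*U²
o(v(k(-4, 0)))/A = -2*3²/40 = -2*9*(1/40) = -18*1/40 = -9/20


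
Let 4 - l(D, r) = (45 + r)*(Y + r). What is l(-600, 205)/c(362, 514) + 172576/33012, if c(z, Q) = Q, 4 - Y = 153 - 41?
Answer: -88963111/2121021 ≈ -41.944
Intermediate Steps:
Y = -108 (Y = 4 - (153 - 41) = 4 - 1*112 = 4 - 112 = -108)
l(D, r) = 4 - (-108 + r)*(45 + r) (l(D, r) = 4 - (45 + r)*(-108 + r) = 4 - (-108 + r)*(45 + r))
l(-600, 205)/c(362, 514) + 172576/33012 = (4864 - 1*205**2 + 63*205)/514 + 172576/33012 = (4864 - 1*42025 + 12915)*(1/514) + 172576*(1/33012) = (4864 - 42025 + 12915)*(1/514) + 43144/8253 = -24246*1/514 + 43144/8253 = -12123/257 + 43144/8253 = -88963111/2121021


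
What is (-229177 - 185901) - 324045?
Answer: -739123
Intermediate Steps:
(-229177 - 185901) - 324045 = -415078 - 324045 = -739123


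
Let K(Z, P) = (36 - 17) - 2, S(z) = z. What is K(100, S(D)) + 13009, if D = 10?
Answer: 13026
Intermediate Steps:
K(Z, P) = 17 (K(Z, P) = 19 - 2 = 17)
K(100, S(D)) + 13009 = 17 + 13009 = 13026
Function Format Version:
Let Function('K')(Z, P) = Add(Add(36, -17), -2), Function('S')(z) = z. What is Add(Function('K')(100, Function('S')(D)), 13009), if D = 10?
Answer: 13026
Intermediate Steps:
Function('K')(Z, P) = 17 (Function('K')(Z, P) = Add(19, -2) = 17)
Add(Function('K')(100, Function('S')(D)), 13009) = Add(17, 13009) = 13026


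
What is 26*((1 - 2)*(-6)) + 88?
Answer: 244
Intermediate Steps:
26*((1 - 2)*(-6)) + 88 = 26*(-1*(-6)) + 88 = 26*6 + 88 = 156 + 88 = 244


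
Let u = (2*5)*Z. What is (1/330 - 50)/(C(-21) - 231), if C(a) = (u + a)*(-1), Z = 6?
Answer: 16499/89100 ≈ 0.18517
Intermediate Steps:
u = 60 (u = (2*5)*6 = 10*6 = 60)
C(a) = -60 - a (C(a) = (60 + a)*(-1) = -60 - a)
(1/330 - 50)/(C(-21) - 231) = (1/330 - 50)/((-60 - 1*(-21)) - 231) = (1/330 - 50)/((-60 + 21) - 231) = -16499/(330*(-39 - 231)) = -16499/330/(-270) = -16499/330*(-1/270) = 16499/89100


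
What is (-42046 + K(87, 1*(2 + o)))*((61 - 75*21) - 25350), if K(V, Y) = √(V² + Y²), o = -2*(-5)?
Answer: 1129523744 - 80592*√857 ≈ 1.1272e+9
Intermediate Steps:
o = 10
(-42046 + K(87, 1*(2 + o)))*((61 - 75*21) - 25350) = (-42046 + √(87² + (1*(2 + 10))²))*((61 - 75*21) - 25350) = (-42046 + √(7569 + (1*12)²))*((61 - 1575) - 25350) = (-42046 + √(7569 + 12²))*(-1514 - 25350) = (-42046 + √(7569 + 144))*(-26864) = (-42046 + √7713)*(-26864) = (-42046 + 3*√857)*(-26864) = 1129523744 - 80592*√857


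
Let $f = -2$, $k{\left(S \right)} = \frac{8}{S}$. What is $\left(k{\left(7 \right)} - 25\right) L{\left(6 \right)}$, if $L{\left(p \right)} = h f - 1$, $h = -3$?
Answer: $- \frac{835}{7} \approx -119.29$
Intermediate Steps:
$L{\left(p \right)} = 5$ ($L{\left(p \right)} = \left(-3\right) \left(-2\right) - 1 = 6 - 1 = 5$)
$\left(k{\left(7 \right)} - 25\right) L{\left(6 \right)} = \left(\frac{8}{7} - 25\right) 5 = \left(- \frac{167}{7}\right) 5 = - \frac{835}{7}$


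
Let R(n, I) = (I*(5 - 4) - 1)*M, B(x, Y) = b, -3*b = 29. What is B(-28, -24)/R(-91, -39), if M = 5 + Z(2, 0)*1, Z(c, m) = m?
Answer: 29/600 ≈ 0.048333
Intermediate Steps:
b = -29/3 (b = -⅓*29 = -29/3 ≈ -9.6667)
B(x, Y) = -29/3
M = 5 (M = 5 + 0*1 = 5 + 0 = 5)
R(n, I) = -5 + 5*I (R(n, I) = (I*(5 - 4) - 1)*5 = (I*1 - 1)*5 = (I - 1)*5 = (-1 + I)*5 = -5 + 5*I)
B(-28, -24)/R(-91, -39) = -29/(3*(-5 + 5*(-39))) = -29/(3*(-5 - 195)) = -29/3/(-200) = -29/3*(-1/200) = 29/600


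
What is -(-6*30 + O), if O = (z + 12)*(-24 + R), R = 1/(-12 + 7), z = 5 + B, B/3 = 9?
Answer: 6224/5 ≈ 1244.8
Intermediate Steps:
B = 27 (B = 3*9 = 27)
z = 32 (z = 5 + 27 = 32)
R = -1/5 (R = 1/(-5) = -1/5 ≈ -0.20000)
O = -5324/5 (O = (32 + 12)*(-24 - 1/5) = 44*(-121/5) = -5324/5 ≈ -1064.8)
-(-6*30 + O) = -(-6*30 - 5324/5) = -(-180 - 5324/5) = -1*(-6224/5) = 6224/5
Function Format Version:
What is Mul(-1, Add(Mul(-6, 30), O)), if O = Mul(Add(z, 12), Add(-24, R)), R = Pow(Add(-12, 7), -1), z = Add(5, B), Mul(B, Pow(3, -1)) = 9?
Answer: Rational(6224, 5) ≈ 1244.8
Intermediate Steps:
B = 27 (B = Mul(3, 9) = 27)
z = 32 (z = Add(5, 27) = 32)
R = Rational(-1, 5) (R = Pow(-5, -1) = Rational(-1, 5) ≈ -0.20000)
O = Rational(-5324, 5) (O = Mul(Add(32, 12), Add(-24, Rational(-1, 5))) = Mul(44, Rational(-121, 5)) = Rational(-5324, 5) ≈ -1064.8)
Mul(-1, Add(Mul(-6, 30), O)) = Mul(-1, Add(Mul(-6, 30), Rational(-5324, 5))) = Mul(-1, Add(-180, Rational(-5324, 5))) = Mul(-1, Rational(-6224, 5)) = Rational(6224, 5)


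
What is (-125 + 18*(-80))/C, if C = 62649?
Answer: -1565/62649 ≈ -0.024980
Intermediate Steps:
(-125 + 18*(-80))/C = (-125 + 18*(-80))/62649 = (-125 - 1440)*(1/62649) = -1565*1/62649 = -1565/62649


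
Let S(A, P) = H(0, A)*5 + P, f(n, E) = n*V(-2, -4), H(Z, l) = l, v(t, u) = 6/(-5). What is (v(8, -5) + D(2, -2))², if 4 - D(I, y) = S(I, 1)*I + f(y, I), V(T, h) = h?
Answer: 18496/25 ≈ 739.84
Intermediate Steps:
v(t, u) = -6/5 (v(t, u) = 6*(-⅕) = -6/5)
f(n, E) = -4*n (f(n, E) = n*(-4) = -4*n)
S(A, P) = P + 5*A (S(A, P) = A*5 + P = 5*A + P = P + 5*A)
D(I, y) = 4 + 4*y - I*(1 + 5*I) (D(I, y) = 4 - ((1 + 5*I)*I - 4*y) = 4 - (I*(1 + 5*I) - 4*y) = 4 - (-4*y + I*(1 + 5*I)) = 4 + (4*y - I*(1 + 5*I)) = 4 + 4*y - I*(1 + 5*I))
(v(8, -5) + D(2, -2))² = (-6/5 + (4 + 4*(-2) - 1*2*(1 + 5*2)))² = (-6/5 + (4 - 8 - 1*2*(1 + 10)))² = (-6/5 + (4 - 8 - 1*2*11))² = (-6/5 + (4 - 8 - 22))² = (-6/5 - 26)² = (-136/5)² = 18496/25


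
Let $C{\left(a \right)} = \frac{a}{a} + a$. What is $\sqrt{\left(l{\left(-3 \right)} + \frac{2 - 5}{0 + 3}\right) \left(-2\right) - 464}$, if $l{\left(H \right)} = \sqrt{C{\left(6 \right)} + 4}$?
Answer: $\sqrt{-462 - 2 \sqrt{11}} \approx 21.648 i$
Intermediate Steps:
$C{\left(a \right)} = 1 + a$
$l{\left(H \right)} = \sqrt{11}$ ($l{\left(H \right)} = \sqrt{\left(1 + 6\right) + 4} = \sqrt{7 + 4} = \sqrt{11}$)
$\sqrt{\left(l{\left(-3 \right)} + \frac{2 - 5}{0 + 3}\right) \left(-2\right) - 464} = \sqrt{\left(\sqrt{11} + \frac{2 - 5}{0 + 3}\right) \left(-2\right) - 464} = \sqrt{\left(\sqrt{11} - \frac{3}{3}\right) \left(-2\right) - 464} = \sqrt{\left(\sqrt{11} - 1\right) \left(-2\right) - 464} = \sqrt{\left(-1 + \sqrt{11}\right) \left(-2\right) - 464} = \sqrt{\left(2 - 2 \sqrt{11}\right) - 464} = \sqrt{-462 - 2 \sqrt{11}}$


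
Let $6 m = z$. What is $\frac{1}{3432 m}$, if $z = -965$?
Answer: $- \frac{1}{551980} \approx -1.8117 \cdot 10^{-6}$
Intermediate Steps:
$m = - \frac{965}{6}$ ($m = \frac{1}{6} \left(-965\right) = - \frac{965}{6} \approx -160.83$)
$\frac{1}{3432 m} = \frac{1}{3432 \left(- \frac{965}{6}\right)} = \frac{1}{-551980} = - \frac{1}{551980}$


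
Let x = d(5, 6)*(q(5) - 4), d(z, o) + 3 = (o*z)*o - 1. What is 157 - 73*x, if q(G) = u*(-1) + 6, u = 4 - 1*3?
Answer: -12691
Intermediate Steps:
u = 1 (u = 4 - 3 = 1)
d(z, o) = -4 + z*o**2 (d(z, o) = -3 + ((o*z)*o - 1) = -3 + (z*o**2 - 1) = -3 + (-1 + z*o**2) = -4 + z*o**2)
q(G) = 5 (q(G) = 1*(-1) + 6 = -1 + 6 = 5)
x = 176 (x = (-4 + 5*6**2)*(5 - 4) = (-4 + 5*36)*1 = (-4 + 180)*1 = 176*1 = 176)
157 - 73*x = 157 - 73*176 = 157 - 12848 = -12691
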